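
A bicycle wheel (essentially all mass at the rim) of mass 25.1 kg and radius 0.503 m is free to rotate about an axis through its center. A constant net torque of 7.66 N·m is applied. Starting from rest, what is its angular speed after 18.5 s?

I = MR² = (25.1)(0.503)² = 6.351 kg·m².
α = τ/I = 7.66/6.351 = 1.206 rad/s².
ω = ω₀ + αt = 0 + (1.206)(18.5) = 22.31 rad/s.

ω ≈ 22.3 rad/s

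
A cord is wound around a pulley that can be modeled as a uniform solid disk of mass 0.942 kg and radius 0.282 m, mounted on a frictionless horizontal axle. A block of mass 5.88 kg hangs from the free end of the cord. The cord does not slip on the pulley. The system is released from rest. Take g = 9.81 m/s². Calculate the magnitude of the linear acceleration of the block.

I = ½MR² = (1/2)(0.942)(0.282)² = 0.03746 kg·m².
Block: mg − T = ma. Pulley: TR = Iα. No-slip: a = αR, so T = (I/R²)a = 0.4710·a.
Then mg = (m + 0.4710)a, so a = (5.88)(9.81)/(5.88 + 0.4710) = 9.082 m/s².

a ≈ 9.08 m/s²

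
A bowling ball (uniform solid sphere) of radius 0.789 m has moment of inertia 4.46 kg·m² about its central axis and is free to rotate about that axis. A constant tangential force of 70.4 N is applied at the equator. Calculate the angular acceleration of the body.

α ≈ 12.5 rad/s²

τ = F R = (70.4)(0.789) = 55.55 N·m.
Newton's second law for rotation, τ = Iα, gives α = τ/I = 55.55/4.460 = 12.45 rad/s².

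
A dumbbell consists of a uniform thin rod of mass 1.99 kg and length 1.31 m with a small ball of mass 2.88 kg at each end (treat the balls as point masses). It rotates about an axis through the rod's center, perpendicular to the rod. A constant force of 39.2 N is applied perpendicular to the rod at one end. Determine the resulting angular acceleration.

α ≈ 9.32 rad/s²

I_rod = (1/12)ML² = (1/12)(1.99)(1.31)² = 0.2846 kg·m².
I_balls = 2·m·(L/2)² = 2(2.88)(0.6550)² = 2.471 kg·m².
Total I = 2.756 kg·m².
τ = F·(L/2) = (39.2)(0.655) = 25.68 N·m.
α = τ/I = 25.68/2.756 = 9.317 rad/s².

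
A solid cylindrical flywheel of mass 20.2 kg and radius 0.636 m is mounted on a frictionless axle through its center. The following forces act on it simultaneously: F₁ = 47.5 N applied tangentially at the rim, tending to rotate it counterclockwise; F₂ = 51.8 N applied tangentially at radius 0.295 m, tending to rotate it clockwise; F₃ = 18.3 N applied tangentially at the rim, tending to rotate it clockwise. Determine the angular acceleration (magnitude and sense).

α ≈ 0.805 rad/s², counterclockwise

I = ½MR² = (1/2)(20.2)(0.636)² = 4.085 kg·m².
Taking counterclockwise as positive: τ₁ = +(47.5)(0.636) = +30.21 N·m; τ₂ = −(51.8)(0.295) = −15.28 N·m; τ₃ = −(18.3)(0.636) = −11.64 N·m.
Net torque τ = 3.290 N·m.
α = τ/I = 3.290/4.085 = 0.8054 rad/s².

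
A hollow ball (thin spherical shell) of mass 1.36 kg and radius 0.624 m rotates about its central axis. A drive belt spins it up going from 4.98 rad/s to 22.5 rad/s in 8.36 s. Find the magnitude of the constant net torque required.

I = (2/3)MR² = (2/3)(1.36)(0.624)² = 0.3530 kg·m².
α = Δω/Δt = (22.5 − 4.98)/8.36 = 2.096 rad/s².
τ = Iα = (0.3530)(2.096) = 0.7399 N·m.

τ ≈ 0.740 N·m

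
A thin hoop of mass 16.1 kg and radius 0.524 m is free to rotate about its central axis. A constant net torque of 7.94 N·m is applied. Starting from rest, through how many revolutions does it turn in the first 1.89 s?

I = MR² = (16.1)(0.524)² = 4.421 kg·m².
α = τ/I = 7.94/4.421 = 1.796 rad/s².
θ = ½αt² = ½(1.796)(1.89)² = 3.208 rad.
Revolutions = θ/(2π) = 0.5106.

≈ 0.511 revolutions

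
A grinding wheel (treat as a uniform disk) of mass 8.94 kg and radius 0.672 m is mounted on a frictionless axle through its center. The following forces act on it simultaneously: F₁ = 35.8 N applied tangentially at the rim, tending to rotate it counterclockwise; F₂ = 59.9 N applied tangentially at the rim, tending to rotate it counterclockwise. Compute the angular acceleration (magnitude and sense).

α ≈ 31.9 rad/s², counterclockwise

I = ½MR² = (1/2)(8.94)(0.672)² = 2.019 kg·m².
Taking counterclockwise as positive: τ₁ = +(35.8)(0.672) = +24.06 N·m; τ₂ = +(59.9)(0.672) = +40.25 N·m.
Net torque τ = 64.31 N·m.
α = τ/I = 64.31/2.019 = 31.86 rad/s².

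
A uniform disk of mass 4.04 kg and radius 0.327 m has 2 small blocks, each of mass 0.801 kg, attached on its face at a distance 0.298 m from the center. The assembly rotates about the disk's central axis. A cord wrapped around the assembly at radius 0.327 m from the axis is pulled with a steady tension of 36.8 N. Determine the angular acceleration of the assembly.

α ≈ 33.6 rad/s²

I_disk = ½MR² = ½(4.04)(0.327)² = 0.2160 kg·m².
I_blocks = 2·m·r² = 2(0.801)(0.298)² = 0.1423 kg·m².
Total I = 0.3583 kg·m².
τ = F r = (36.8)(0.327) = 12.03 N·m.
α = τ/I = 12.03/0.3583 = 33.59 rad/s².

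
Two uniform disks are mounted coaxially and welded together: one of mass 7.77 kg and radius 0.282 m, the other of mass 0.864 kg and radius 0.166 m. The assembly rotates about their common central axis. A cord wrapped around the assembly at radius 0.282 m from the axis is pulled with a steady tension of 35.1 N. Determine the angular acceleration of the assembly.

α ≈ 30.8 rad/s²

I = ½M₁R₁² + ½M₂R₂² = ½(7.77)(0.282)² + ½(0.864)(0.166)² = 0.3209 kg·m².
τ = F r = (35.1)(0.282) = 9.898 N·m.
α = τ/I = 9.898/0.3209 = 30.85 rad/s².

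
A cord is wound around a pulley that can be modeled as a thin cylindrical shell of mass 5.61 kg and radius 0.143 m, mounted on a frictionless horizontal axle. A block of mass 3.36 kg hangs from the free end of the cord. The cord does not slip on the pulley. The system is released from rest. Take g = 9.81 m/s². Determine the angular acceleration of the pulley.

I = MR² = (5.61)(0.143)² = 0.1147 kg·m².
Block: mg − T = ma. Pulley: TR = Iα. No-slip: a = αR, so T = (I/R²)a = 5.610·a.
Then mg = (m + 5.610)a, so a = (3.36)(9.81)/(3.36 + 5.610) = 3.675 m/s².
α = a/R = 3.675/0.143 = 25.70 rad/s².

α ≈ 25.7 rad/s²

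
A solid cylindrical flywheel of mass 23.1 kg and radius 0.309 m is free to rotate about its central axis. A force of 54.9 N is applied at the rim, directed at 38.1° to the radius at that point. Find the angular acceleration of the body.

I = ½MR² = (1/2)(23.1)(0.309)² = 1.103 kg·m².
Only the tangential component produces torque: τ = F R sinθ = (54.9)(0.309) sin 38.1° = 10.47 N·m.
From τ = Iα: α = 10.47/1.103 = 9.492 rad/s².

α ≈ 9.49 rad/s²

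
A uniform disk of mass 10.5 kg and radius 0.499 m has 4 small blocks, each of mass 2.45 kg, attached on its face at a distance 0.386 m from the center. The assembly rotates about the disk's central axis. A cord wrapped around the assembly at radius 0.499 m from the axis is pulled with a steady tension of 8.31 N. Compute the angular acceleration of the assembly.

I_disk = ½MR² = ½(10.5)(0.499)² = 1.307 kg·m².
I_blocks = 4·m·r² = 4(2.45)(0.386)² = 1.460 kg·m².
Total I = 2.767 kg·m².
τ = F r = (8.31)(0.499) = 4.147 N·m.
α = τ/I = 4.147/2.767 = 1.498 rad/s².

α ≈ 1.50 rad/s²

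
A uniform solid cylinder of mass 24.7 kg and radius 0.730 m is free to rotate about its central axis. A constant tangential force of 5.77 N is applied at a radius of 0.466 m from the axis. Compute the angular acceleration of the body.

I = ½MR² = (1/2)(24.7)(0.730)² = 6.581 kg·m².
τ = F·r = (5.77)(0.466) = 2.689 N·m.
Newton's second law for rotation, τ = Iα, gives α = τ/I = 2.689/6.581 = 0.4086 rad/s².

α ≈ 0.409 rad/s²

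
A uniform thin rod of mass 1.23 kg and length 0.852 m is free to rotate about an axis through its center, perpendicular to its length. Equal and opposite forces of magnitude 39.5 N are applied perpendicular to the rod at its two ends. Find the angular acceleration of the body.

α ≈ 452 rad/s²

I = (1/12)ML² = (1/12)(1.23)(0.852)² = 0.07441 kg·m².
The couple gives τ = F·(L/2) + F·(L/2) = F L = (39.5)(0.852) = 33.65 N·m.
Newton's second law for rotation, τ = Iα, gives α = τ/I = 33.65/0.07441 = 452.3 rad/s².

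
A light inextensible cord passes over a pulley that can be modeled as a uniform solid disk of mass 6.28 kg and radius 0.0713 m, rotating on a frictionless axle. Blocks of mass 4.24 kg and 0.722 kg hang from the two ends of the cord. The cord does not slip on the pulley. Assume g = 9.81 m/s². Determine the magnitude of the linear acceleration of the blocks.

I = ½MR² = (1/2)(6.28)(0.0713)² = 0.01596 kg·m².
Heavier block: m₁g − T₁ = m₁a. Lighter block: T₂ − m₂g = m₂a.
Pulley: (T₁ − T₂)R = Iα = I(a/R), so T₁ − T₂ = (I/R²)a = (1/2)M_p a = 3.140·a.
Adding the three: (m₁ − m₂)g = (m₁ + m₂ + 3.140)a, so a = (4.24 − 0.722)(9.81)/(4.24 + 0.722 + 3.140) = 4.260 m/s².

a ≈ 4.26 m/s²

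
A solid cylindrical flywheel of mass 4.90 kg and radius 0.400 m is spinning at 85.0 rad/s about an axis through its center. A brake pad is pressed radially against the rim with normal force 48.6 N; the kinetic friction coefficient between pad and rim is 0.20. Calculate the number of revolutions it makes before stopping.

≈ 58.0 revolutions

I = ½MR² = (1/2)(4.90)(0.400)² = 0.3920 kg·m².
Friction force f = μN = (0.20)(48.6) = 9.720 N at the rim; torque magnitude τ = fR = 3.888 N·m, opposing ω.
|α| = τ/I = 3.888/0.3920 = 9.918 rad/s² (deceleration).
ω² = ω₀² − 2|α|θ with ω = 0 ⇒ θ = ω₀²/(2|α|) = 364.2 rad = 57.97 rev.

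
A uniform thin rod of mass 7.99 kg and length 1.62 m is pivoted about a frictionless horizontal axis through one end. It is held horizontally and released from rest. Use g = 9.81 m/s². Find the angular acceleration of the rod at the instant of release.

About the pivot, I = (1/3)ML² = (1/3)(7.99)(1.62)² = 6.990 kg·m².
The weight acts at the center, a distance L/2 = 0.8100 m from the pivot; τ = Mg(L/2) = 63.49 N·m.
α = τ/I = 63.49/6.990 = 9.083 rad/s².

α ≈ 9.08 rad/s²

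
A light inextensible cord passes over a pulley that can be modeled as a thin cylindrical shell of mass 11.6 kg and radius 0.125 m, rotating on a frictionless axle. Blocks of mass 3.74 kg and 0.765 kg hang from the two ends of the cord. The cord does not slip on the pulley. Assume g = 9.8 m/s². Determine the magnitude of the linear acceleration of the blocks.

I = MR² = (11.6)(0.125)² = 0.1812 kg·m².
Heavier block: m₁g − T₁ = m₁a. Lighter block: T₂ − m₂g = m₂a.
Pulley: (T₁ − T₂)R = Iα = I(a/R), so T₁ − T₂ = (I/R²)a = 1·M_p a = 11.60·a.
Adding the three: (m₁ − m₂)g = (m₁ + m₂ + 11.60)a, so a = (3.74 − 0.765)(9.8)/(3.74 + 0.765 + 11.60) = 1.810 m/s².

a ≈ 1.81 m/s²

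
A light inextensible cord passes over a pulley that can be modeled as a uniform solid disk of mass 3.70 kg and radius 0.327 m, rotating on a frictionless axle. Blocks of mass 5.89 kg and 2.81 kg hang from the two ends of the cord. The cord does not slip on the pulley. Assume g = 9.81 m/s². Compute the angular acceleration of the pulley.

α ≈ 8.76 rad/s²

I = ½MR² = (1/2)(3.70)(0.327)² = 0.1978 kg·m².
Heavier block: m₁g − T₁ = m₁a. Lighter block: T₂ − m₂g = m₂a.
Pulley: (T₁ − T₂)R = Iα = I(a/R), so T₁ − T₂ = (I/R²)a = (1/2)M_p a = 1.850·a.
Adding the three: (m₁ − m₂)g = (m₁ + m₂ + 1.850)a, so a = (5.89 − 2.81)(9.81)/(5.89 + 2.81 + 1.850) = 2.864 m/s².
α = a/R = 2.864/0.327 = 8.758 rad/s².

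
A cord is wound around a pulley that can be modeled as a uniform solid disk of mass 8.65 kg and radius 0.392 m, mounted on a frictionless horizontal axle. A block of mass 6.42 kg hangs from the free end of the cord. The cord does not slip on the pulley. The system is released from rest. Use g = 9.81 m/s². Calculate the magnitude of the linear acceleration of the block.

I = ½MR² = (1/2)(8.65)(0.392)² = 0.6646 kg·m².
Block: mg − T = ma. Pulley: TR = Iα. No-slip: a = αR, so T = (I/R²)a = 4.325·a.
Then mg = (m + 4.325)a, so a = (6.42)(9.81)/(6.42 + 4.325) = 5.861 m/s².

a ≈ 5.86 m/s²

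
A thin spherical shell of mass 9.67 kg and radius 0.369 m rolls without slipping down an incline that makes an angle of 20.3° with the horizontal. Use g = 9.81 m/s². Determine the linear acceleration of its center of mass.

Translation along the incline: Mg sinθ − f = Ma.
Rotation about the center: fR = Iα with I = (2/3)MR². No-slip gives a = αR, so f = (I/R²)a = (2/3)M a.
Substituting: Mg sinθ = (1 + 0.6667)Ma, so a = g sinθ/(1 + 0.6667) = (9.81) sin 20.3° / 1.667 = 2.042 m/s².

a ≈ 2.04 m/s²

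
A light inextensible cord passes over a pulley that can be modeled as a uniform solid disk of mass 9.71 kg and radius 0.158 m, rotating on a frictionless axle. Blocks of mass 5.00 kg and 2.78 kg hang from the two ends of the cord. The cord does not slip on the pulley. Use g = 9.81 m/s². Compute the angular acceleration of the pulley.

I = ½MR² = (1/2)(9.71)(0.158)² = 0.1212 kg·m².
Heavier block: m₁g − T₁ = m₁a. Lighter block: T₂ − m₂g = m₂a.
Pulley: (T₁ − T₂)R = Iα = I(a/R), so T₁ − T₂ = (I/R²)a = (1/2)M_p a = 4.855·a.
Adding the three: (m₁ − m₂)g = (m₁ + m₂ + 4.855)a, so a = (5.00 − 2.78)(9.81)/(5.00 + 2.78 + 4.855) = 1.724 m/s².
α = a/R = 1.724/0.158 = 10.91 rad/s².

α ≈ 10.9 rad/s²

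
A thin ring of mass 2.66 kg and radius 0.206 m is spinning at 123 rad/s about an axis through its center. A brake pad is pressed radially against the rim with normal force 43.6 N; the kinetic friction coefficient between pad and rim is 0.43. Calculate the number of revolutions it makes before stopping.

≈ 35.2 revolutions

I = MR² = (2.66)(0.206)² = 0.1129 kg·m².
Friction force f = μN = (0.43)(43.6) = 18.75 N at the rim; torque magnitude τ = fR = 3.862 N·m, opposing ω.
|α| = τ/I = 3.862/0.1129 = 34.21 rad/s² (deceleration).
ω² = ω₀² − 2|α|θ with ω = 0 ⇒ θ = ω₀²/(2|α|) = 221.1 rad = 35.19 rev.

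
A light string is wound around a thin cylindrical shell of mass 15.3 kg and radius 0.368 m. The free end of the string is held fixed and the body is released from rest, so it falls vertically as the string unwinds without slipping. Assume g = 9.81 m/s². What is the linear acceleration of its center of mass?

a ≈ 4.91 m/s²

Translation: Mg − T = Ma. Rotation about the center: TR = Iα with I = MR².
With a = αR: T = (I/R²)a = M a, so Mg = (1 + 1.000)Ma.
a = g/(1 + 1.000) = 9.81/2.000 = 4.905 m/s².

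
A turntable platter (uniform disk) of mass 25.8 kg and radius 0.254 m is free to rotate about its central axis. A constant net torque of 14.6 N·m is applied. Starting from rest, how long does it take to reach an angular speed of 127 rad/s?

I = ½MR² = (1/2)(25.8)(0.254)² = 0.8323 kg·m².
α = τ/I = 14.6/0.8323 = 17.54 rad/s².
ω = αt ⇒ t = ω/α = 127/17.54 = 7.239 s.

t ≈ 7.24 s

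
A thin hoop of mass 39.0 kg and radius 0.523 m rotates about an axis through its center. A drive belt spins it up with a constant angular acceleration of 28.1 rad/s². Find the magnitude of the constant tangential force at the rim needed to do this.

I = MR² = (39.0)(0.523)² = 10.67 kg·m².
The required torque is τ = Iα = (10.67)(28.10) = 299.8 N·m.
A tangential force at the rim gives τ = FR, so F = τ/R = 299.8/0.523 = 573.2 N.

F ≈ 573 N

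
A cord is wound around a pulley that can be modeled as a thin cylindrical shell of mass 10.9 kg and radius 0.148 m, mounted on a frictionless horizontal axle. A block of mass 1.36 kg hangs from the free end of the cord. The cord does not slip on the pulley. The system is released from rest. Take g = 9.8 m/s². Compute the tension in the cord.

I = MR² = (10.9)(0.148)² = 0.2388 kg·m².
Block: mg − T = ma. Pulley: TR = Iα. No-slip: a = αR, so T = (I/R²)a = 10.90·a.
Then mg = (m + 10.90)a, so a = (1.36)(9.8)/(1.36 + 10.90) = 1.087 m/s².
T = 10.90·a = 11.85 N.

T ≈ 11.8 N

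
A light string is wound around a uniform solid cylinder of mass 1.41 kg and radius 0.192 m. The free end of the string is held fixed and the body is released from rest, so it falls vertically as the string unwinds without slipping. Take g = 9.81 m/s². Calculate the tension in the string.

Translation: Mg − T = Ma. Rotation about the center: TR = Iα with I = ½MR².
With a = αR: T = (I/R²)a = (1/2)M a, so Mg = (1 + 0.5000)Ma.
a = g/(1 + 0.5000) = 9.81/1.500 = 6.540 m/s².
T = 0.5000·M·a = (0.5000)(1.41)(6.540) = 4.611 N.

T ≈ 4.61 N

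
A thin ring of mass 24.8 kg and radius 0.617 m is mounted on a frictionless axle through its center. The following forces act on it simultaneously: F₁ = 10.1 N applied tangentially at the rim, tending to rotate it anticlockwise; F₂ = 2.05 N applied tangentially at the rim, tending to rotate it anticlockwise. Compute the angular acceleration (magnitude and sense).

α ≈ 0.794 rad/s², anticlockwise

I = MR² = (24.8)(0.617)² = 9.441 kg·m².
Taking anticlockwise as positive: τ₁ = +(10.1)(0.617) = +6.232 N·m; τ₂ = +(2.05)(0.617) = +1.265 N·m.
Net torque τ = 7.497 N·m.
α = τ/I = 7.497/9.441 = 0.7940 rad/s².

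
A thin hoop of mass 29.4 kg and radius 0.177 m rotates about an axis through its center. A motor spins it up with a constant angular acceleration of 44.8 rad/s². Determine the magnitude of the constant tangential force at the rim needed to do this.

I = MR² = (29.4)(0.177)² = 0.9211 kg·m².
The required torque is τ = Iα = (0.9211)(44.80) = 41.26 N·m.
A tangential force at the rim gives τ = FR, so F = τ/R = 41.26/0.177 = 233.1 N.

F ≈ 233 N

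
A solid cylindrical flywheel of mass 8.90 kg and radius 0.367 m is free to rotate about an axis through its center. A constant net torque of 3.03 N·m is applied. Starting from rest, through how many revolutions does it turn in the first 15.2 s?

≈ 92.9 revolutions

I = ½MR² = (1/2)(8.90)(0.367)² = 0.5994 kg·m².
α = τ/I = 3.03/0.5994 = 5.055 rad/s².
θ = ½αt² = ½(5.055)(15.2)² = 584.0 rad.
Revolutions = θ/(2π) = 92.95.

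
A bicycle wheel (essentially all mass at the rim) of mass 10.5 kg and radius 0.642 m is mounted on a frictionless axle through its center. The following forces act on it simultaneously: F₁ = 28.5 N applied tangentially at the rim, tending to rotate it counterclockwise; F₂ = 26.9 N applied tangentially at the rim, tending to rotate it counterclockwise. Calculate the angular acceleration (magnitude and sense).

α ≈ 8.22 rad/s², counterclockwise

I = MR² = (10.5)(0.642)² = 4.328 kg·m².
Taking counterclockwise as positive: τ₁ = +(28.5)(0.642) = +18.30 N·m; τ₂ = +(26.9)(0.642) = +17.27 N·m.
Net torque τ = 35.57 N·m.
α = τ/I = 35.57/4.328 = 8.218 rad/s².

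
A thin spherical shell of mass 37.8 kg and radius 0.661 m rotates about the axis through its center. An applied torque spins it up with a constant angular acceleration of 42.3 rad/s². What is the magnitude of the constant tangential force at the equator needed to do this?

I = (2/3)MR² = (2/3)(37.8)(0.661)² = 11.01 kg·m².
The required torque is τ = Iα = (11.01)(42.30) = 465.7 N·m.
A tangential force at the equator gives τ = FR, so F = τ/R = 465.7/0.661 = 704.6 N.

F ≈ 705 N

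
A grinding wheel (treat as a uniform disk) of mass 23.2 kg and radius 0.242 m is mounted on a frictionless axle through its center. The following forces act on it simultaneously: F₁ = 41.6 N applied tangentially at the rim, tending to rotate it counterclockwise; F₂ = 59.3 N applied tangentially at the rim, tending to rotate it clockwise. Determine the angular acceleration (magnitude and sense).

α ≈ 6.31 rad/s², clockwise

I = ½MR² = (1/2)(23.2)(0.242)² = 0.6793 kg·m².
Taking counterclockwise as positive: τ₁ = +(41.6)(0.242) = +10.07 N·m; τ₂ = −(59.3)(0.242) = −14.35 N·m.
Net torque τ = -4.283 N·m.
α = τ/I = -4.283/0.6793 = -6.305 rad/s².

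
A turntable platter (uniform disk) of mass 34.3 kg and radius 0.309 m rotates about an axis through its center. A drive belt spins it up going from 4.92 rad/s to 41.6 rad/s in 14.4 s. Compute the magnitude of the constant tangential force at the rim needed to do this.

F ≈ 13.5 N

I = ½MR² = (1/2)(34.3)(0.309)² = 1.637 kg·m².
α = Δω/Δt = (41.6 − 4.92)/14.4 = 2.547 rad/s².
The required torque is τ = Iα = (1.637)(2.547) = 4.171 N·m.
A tangential force at the rim gives τ = FR, so F = τ/R = 4.171/0.309 = 13.50 N.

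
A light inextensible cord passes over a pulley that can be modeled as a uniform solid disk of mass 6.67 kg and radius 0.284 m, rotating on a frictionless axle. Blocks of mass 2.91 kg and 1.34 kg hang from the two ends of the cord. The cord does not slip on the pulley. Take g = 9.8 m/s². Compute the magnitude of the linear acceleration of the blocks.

a ≈ 2.03 m/s²

I = ½MR² = (1/2)(6.67)(0.284)² = 0.2690 kg·m².
Heavier block: m₁g − T₁ = m₁a. Lighter block: T₂ − m₂g = m₂a.
Pulley: (T₁ − T₂)R = Iα = I(a/R), so T₁ − T₂ = (I/R²)a = (1/2)M_p a = 3.335·a.
Adding the three: (m₁ − m₂)g = (m₁ + m₂ + 3.335)a, so a = (2.91 − 1.34)(9.8)/(2.91 + 1.34 + 3.335) = 2.028 m/s².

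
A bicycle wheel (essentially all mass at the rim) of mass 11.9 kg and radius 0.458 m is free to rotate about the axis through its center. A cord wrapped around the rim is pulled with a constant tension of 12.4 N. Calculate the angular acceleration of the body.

α ≈ 2.28 rad/s²

I = MR² = (11.9)(0.458)² = 2.496 kg·m².
τ = F R = (12.4)(0.458) = 5.679 N·m.
Newton's second law for rotation, τ = Iα, gives α = τ/I = 5.679/2.496 = 2.275 rad/s².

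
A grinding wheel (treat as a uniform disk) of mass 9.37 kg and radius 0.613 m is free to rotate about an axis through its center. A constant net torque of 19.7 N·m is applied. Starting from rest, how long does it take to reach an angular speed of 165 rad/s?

I = ½MR² = (1/2)(9.37)(0.613)² = 1.760 kg·m².
α = τ/I = 19.7/1.760 = 11.19 rad/s².
ω = αt ⇒ t = ω/α = 165/11.19 = 14.75 s.

t ≈ 14.7 s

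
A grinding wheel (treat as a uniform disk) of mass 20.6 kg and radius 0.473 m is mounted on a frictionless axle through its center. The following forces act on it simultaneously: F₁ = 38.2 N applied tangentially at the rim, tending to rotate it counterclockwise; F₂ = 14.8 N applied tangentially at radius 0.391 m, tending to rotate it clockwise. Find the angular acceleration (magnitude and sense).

I = ½MR² = (1/2)(20.6)(0.473)² = 2.304 kg·m².
Taking counterclockwise as positive: τ₁ = +(38.2)(0.473) = +18.07 N·m; τ₂ = −(14.8)(0.391) = −5.787 N·m.
Net torque τ = 12.28 N·m.
α = τ/I = 12.28/2.304 = 5.330 rad/s².

α ≈ 5.33 rad/s², counterclockwise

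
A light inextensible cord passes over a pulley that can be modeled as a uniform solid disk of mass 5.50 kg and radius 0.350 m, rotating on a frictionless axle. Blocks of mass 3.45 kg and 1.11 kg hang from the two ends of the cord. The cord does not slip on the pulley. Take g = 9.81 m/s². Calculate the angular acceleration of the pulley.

I = ½MR² = (1/2)(5.50)(0.350)² = 0.3369 kg·m².
Heavier block: m₁g − T₁ = m₁a. Lighter block: T₂ − m₂g = m₂a.
Pulley: (T₁ − T₂)R = Iα = I(a/R), so T₁ − T₂ = (I/R²)a = (1/2)M_p a = 2.750·a.
Adding the three: (m₁ − m₂)g = (m₁ + m₂ + 2.750)a, so a = (3.45 − 1.11)(9.81)/(3.45 + 1.11 + 2.750) = 3.140 m/s².
α = a/R = 3.140/0.350 = 8.972 rad/s².

α ≈ 8.97 rad/s²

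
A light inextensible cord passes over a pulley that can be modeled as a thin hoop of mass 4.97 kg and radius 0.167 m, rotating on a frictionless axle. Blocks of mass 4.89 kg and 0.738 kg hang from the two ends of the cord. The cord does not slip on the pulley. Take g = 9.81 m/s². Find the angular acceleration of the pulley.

I = MR² = (4.97)(0.167)² = 0.1386 kg·m².
Heavier block: m₁g − T₁ = m₁a. Lighter block: T₂ − m₂g = m₂a.
Pulley: (T₁ − T₂)R = Iα = I(a/R), so T₁ − T₂ = (I/R²)a = 1·M_p a = 4.970·a.
Adding the three: (m₁ − m₂)g = (m₁ + m₂ + 4.970)a, so a = (4.89 − 0.738)(9.81)/(4.89 + 0.738 + 4.970) = 3.843 m/s².
α = a/R = 3.843/0.167 = 23.01 rad/s².

α ≈ 23.0 rad/s²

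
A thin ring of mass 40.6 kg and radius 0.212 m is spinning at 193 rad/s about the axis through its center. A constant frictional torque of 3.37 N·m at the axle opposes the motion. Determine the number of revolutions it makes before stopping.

I = MR² = (40.6)(0.212)² = 1.825 kg·m².
The net torque has magnitude 3.37 N·m, opposing ω.
|α| = τ/I = 3.370/1.825 = 1.847 rad/s² (deceleration).
ω² = ω₀² − 2|α|θ with ω = 0 ⇒ θ = ω₀²/(2|α|) = 10080 rad = 1605 rev.

≈ 1600 revolutions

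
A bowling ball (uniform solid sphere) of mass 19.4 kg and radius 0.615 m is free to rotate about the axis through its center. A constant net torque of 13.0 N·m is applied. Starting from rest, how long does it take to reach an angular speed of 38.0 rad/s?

t ≈ 8.58 s

I = (2/5)MR² = (2/5)(19.4)(0.615)² = 2.935 kg·m².
α = τ/I = 13.0/2.935 = 4.429 rad/s².
ω = αt ⇒ t = ω/α = 38.0/4.429 = 8.579 s.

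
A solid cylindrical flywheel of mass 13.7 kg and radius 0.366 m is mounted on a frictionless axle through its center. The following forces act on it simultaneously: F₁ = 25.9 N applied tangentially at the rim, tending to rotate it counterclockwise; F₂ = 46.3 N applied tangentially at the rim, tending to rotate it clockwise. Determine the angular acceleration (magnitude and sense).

I = ½MR² = (1/2)(13.7)(0.366)² = 0.9176 kg·m².
Taking counterclockwise as positive: τ₁ = +(25.9)(0.366) = +9.479 N·m; τ₂ = −(46.3)(0.366) = −16.95 N·m.
Net torque τ = -7.466 N·m.
α = τ/I = -7.466/0.9176 = -8.137 rad/s².

α ≈ 8.14 rad/s², clockwise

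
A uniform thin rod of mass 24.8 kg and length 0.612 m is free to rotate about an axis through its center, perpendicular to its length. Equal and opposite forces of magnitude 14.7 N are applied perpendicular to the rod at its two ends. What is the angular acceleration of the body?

I = (1/12)ML² = (1/12)(24.8)(0.612)² = 0.7741 kg·m².
The couple gives τ = F·(L/2) + F·(L/2) = F L = (14.7)(0.612) = 8.996 N·m.
Newton's second law for rotation, τ = Iα, gives α = τ/I = 8.996/0.7741 = 11.62 rad/s².

α ≈ 11.6 rad/s²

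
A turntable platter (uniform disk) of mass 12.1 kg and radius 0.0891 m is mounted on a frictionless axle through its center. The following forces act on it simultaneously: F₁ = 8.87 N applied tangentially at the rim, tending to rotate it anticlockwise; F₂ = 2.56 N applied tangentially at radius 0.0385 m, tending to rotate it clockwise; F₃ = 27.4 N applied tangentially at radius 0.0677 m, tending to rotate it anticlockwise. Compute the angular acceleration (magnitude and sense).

I = ½MR² = (1/2)(12.1)(0.0891)² = 0.04803 kg·m².
Taking anticlockwise as positive: τ₁ = +(8.87)(0.0891) = +0.7903 N·m; τ₂ = −(2.56)(0.0385) = −0.09856 N·m; τ₃ = +(27.4)(0.0677) = +1.855 N·m.
Net torque τ = 2.547 N·m.
α = τ/I = 2.547/0.04803 = 53.02 rad/s².

α ≈ 53.0 rad/s², anticlockwise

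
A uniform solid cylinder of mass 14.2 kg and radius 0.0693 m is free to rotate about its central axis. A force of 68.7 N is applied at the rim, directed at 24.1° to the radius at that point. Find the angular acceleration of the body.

α ≈ 57.0 rad/s²

I = ½MR² = (1/2)(14.2)(0.0693)² = 0.03410 kg·m².
Only the tangential component produces torque: τ = F R sinθ = (68.7)(0.0693) sin 24.1° = 1.944 N·m.
Newton's second law for rotation, τ = Iα, gives α = τ/I = 1.944/0.03410 = 57.01 rad/s².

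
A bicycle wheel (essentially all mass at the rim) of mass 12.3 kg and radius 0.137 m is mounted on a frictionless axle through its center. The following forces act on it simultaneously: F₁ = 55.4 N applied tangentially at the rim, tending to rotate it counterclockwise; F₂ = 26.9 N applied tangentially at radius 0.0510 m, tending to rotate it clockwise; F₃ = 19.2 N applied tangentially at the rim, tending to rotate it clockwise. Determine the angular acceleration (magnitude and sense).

I = MR² = (12.3)(0.137)² = 0.2309 kg·m².
Taking counterclockwise as positive: τ₁ = +(55.4)(0.137) = +7.590 N·m; τ₂ = −(26.9)(0.0510) = −1.372 N·m; τ₃ = −(19.2)(0.137) = −2.630 N·m.
Net torque τ = 3.588 N·m.
α = τ/I = 3.588/0.2309 = 15.54 rad/s².

α ≈ 15.5 rad/s², counterclockwise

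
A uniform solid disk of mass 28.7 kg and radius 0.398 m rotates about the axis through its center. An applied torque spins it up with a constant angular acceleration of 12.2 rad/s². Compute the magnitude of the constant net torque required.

τ ≈ 27.7 N·m

I = ½MR² = (1/2)(28.7)(0.398)² = 2.273 kg·m².
τ = Iα = (2.273)(12.20) = 27.73 N·m.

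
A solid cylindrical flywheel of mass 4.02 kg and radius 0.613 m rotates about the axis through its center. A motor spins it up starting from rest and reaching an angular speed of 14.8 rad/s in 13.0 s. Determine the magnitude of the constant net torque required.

τ ≈ 0.860 N·m

I = ½MR² = (1/2)(4.02)(0.613)² = 0.7553 kg·m².
α = Δω/Δt = (14.8 − 0)/13.0 = 1.138 rad/s².
τ = Iα = (0.7553)(1.138) = 0.8599 N·m.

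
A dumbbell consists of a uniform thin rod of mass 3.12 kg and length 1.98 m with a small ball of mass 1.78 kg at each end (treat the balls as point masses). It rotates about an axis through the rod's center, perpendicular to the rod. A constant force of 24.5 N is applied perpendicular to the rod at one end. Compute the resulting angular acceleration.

I_rod = (1/12)ML² = (1/12)(3.12)(1.98)² = 1.019 kg·m².
I_balls = 2·m·(L/2)² = 2(1.78)(0.9900)² = 3.489 kg·m².
Total I = 4.508 kg·m².
τ = F·(L/2) = (24.5)(0.990) = 24.25 N·m.
α = τ/I = 24.25/4.508 = 5.380 rad/s².

α ≈ 5.38 rad/s²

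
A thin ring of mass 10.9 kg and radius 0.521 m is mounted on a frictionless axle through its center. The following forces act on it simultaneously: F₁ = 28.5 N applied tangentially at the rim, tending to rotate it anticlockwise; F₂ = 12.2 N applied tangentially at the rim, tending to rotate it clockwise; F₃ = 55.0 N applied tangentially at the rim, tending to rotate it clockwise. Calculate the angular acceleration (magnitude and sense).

I = MR² = (10.9)(0.521)² = 2.959 kg·m².
Taking anticlockwise as positive: τ₁ = +(28.5)(0.521) = +14.85 N·m; τ₂ = −(12.2)(0.521) = −6.356 N·m; τ₃ = −(55.0)(0.521) = −28.66 N·m.
Net torque τ = -20.16 N·m.
α = τ/I = -20.16/2.959 = -6.815 rad/s².

α ≈ 6.81 rad/s², clockwise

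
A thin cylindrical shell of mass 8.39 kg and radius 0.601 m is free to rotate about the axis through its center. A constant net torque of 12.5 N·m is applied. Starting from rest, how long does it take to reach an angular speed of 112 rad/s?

t ≈ 27.2 s

I = MR² = (8.39)(0.601)² = 3.030 kg·m².
α = τ/I = 12.5/3.030 = 4.125 rad/s².
ω = αt ⇒ t = ω/α = 112/4.125 = 27.15 s.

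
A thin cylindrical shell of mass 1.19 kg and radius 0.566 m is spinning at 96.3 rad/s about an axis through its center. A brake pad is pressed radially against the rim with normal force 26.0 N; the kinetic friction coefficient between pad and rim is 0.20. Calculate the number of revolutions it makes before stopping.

≈ 95.6 revolutions

I = MR² = (1.19)(0.566)² = 0.3812 kg·m².
Friction force f = μN = (0.20)(26.0) = 5.200 N at the rim; torque magnitude τ = fR = 2.943 N·m, opposing ω.
|α| = τ/I = 2.943/0.3812 = 7.720 rad/s² (deceleration).
ω² = ω₀² − 2|α|θ with ω = 0 ⇒ θ = ω₀²/(2|α|) = 600.6 rad = 95.59 rev.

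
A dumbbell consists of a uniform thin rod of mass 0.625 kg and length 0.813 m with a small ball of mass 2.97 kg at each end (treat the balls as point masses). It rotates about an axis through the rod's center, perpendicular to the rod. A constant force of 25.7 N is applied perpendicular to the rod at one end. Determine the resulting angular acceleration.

I_rod = (1/12)ML² = (1/12)(0.625)(0.813)² = 0.03443 kg·m².
I_balls = 2·m·(L/2)² = 2(2.97)(0.4065)² = 0.9815 kg·m².
Total I = 1.016 kg·m².
τ = F·(L/2) = (25.7)(0.406) = 10.45 N·m.
α = τ/I = 10.45/1.016 = 10.28 rad/s².

α ≈ 10.3 rad/s²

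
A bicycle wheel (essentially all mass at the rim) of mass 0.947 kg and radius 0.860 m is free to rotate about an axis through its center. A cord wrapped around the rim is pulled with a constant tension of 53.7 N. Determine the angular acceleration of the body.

I = MR² = (0.947)(0.860)² = 0.7004 kg·m².
τ = F R = (53.7)(0.860) = 46.18 N·m.
Newton's second law for rotation, τ = Iα, gives α = τ/I = 46.18/0.7004 = 65.94 rad/s².

α ≈ 65.9 rad/s²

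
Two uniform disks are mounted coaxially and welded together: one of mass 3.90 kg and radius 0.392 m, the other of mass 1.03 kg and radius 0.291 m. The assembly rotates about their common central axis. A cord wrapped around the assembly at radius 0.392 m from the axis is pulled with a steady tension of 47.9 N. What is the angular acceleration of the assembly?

I = ½M₁R₁² + ½M₂R₂² = ½(3.90)(0.392)² + ½(1.03)(0.291)² = 0.3433 kg·m².
τ = F r = (47.9)(0.392) = 18.78 N·m.
α = τ/I = 18.78/0.3433 = 54.70 rad/s².

α ≈ 54.7 rad/s²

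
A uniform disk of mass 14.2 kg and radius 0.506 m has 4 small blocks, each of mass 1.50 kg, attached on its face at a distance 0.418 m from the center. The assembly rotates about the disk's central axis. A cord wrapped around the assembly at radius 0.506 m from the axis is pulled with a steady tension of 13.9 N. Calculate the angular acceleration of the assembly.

I_disk = ½MR² = ½(14.2)(0.506)² = 1.818 kg·m².
I_blocks = 4·m·r² = 4(1.50)(0.418)² = 1.048 kg·m².
Total I = 2.866 kg·m².
τ = F r = (13.9)(0.506) = 7.033 N·m.
α = τ/I = 7.033/2.866 = 2.454 rad/s².

α ≈ 2.45 rad/s²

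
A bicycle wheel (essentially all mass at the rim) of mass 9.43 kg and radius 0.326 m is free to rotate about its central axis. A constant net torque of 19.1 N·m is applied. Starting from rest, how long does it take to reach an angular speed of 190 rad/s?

I = MR² = (9.43)(0.326)² = 1.002 kg·m².
α = τ/I = 19.1/1.002 = 19.06 rad/s².
ω = αt ⇒ t = ω/α = 190/19.06 = 9.969 s.

t ≈ 9.97 s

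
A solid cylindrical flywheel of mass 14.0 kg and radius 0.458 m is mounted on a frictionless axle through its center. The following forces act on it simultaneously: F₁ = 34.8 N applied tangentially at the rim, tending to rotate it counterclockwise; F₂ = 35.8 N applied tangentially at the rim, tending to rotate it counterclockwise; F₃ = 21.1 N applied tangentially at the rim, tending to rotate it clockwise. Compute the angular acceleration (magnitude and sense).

α ≈ 15.4 rad/s², counterclockwise

I = ½MR² = (1/2)(14.0)(0.458)² = 1.468 kg·m².
Taking counterclockwise as positive: τ₁ = +(34.8)(0.458) = +15.94 N·m; τ₂ = +(35.8)(0.458) = +16.40 N·m; τ₃ = −(21.1)(0.458) = −9.664 N·m.
Net torque τ = 22.67 N·m.
α = τ/I = 22.67/1.468 = 15.44 rad/s².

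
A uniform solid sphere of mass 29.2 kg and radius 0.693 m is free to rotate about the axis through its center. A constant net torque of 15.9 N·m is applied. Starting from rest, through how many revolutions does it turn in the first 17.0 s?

I = (2/5)MR² = (2/5)(29.2)(0.693)² = 5.609 kg·m².
α = τ/I = 15.9/5.609 = 2.835 rad/s².
θ = ½αt² = ½(2.835)(17.0)² = 409.6 rad.
Revolutions = θ/(2π) = 65.19.

≈ 65.2 revolutions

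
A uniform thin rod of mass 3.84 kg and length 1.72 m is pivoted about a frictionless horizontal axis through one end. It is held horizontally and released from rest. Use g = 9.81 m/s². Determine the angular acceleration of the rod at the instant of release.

α ≈ 8.56 rad/s²

About the pivot, I = (1/3)ML² = (1/3)(3.84)(1.72)² = 3.787 kg·m².
The weight acts at the center, a distance L/2 = 0.8600 m from the pivot; τ = Mg(L/2) = 32.40 N·m.
α = τ/I = 32.40/3.787 = 8.555 rad/s².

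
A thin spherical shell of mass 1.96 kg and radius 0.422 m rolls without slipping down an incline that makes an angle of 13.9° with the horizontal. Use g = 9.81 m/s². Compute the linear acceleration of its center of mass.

Translation along the incline: Mg sinθ − f = Ma.
Rotation about the center: fR = Iα with I = (2/3)MR². No-slip gives a = αR, so f = (I/R²)a = (2/3)M a.
Substituting: Mg sinθ = (1 + 0.6667)Ma, so a = g sinθ/(1 + 0.6667) = (9.81) sin 13.9° / 1.667 = 1.414 m/s².

a ≈ 1.41 m/s²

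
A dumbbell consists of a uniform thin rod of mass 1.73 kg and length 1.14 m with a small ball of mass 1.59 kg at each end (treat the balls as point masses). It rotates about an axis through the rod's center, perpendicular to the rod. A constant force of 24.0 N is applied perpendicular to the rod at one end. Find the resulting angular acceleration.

α ≈ 11.2 rad/s²

I_rod = (1/12)ML² = (1/12)(1.73)(1.14)² = 0.1874 kg·m².
I_balls = 2·m·(L/2)² = 2(1.59)(0.5700)² = 1.033 kg·m².
Total I = 1.221 kg·m².
τ = F·(L/2) = (24.0)(0.570) = 13.68 N·m.
α = τ/I = 13.68/1.221 = 11.21 rad/s².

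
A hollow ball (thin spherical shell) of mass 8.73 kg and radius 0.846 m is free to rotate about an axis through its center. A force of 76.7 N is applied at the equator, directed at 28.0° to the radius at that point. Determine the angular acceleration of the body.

α ≈ 7.31 rad/s²

I = (2/3)MR² = (2/3)(8.73)(0.846)² = 4.165 kg·m².
Only the tangential component produces torque: τ = F R sinθ = (76.7)(0.846) sin 28.0° = 30.46 N·m.
From τ = Iα: α = 30.46/4.165 = 7.313 rad/s².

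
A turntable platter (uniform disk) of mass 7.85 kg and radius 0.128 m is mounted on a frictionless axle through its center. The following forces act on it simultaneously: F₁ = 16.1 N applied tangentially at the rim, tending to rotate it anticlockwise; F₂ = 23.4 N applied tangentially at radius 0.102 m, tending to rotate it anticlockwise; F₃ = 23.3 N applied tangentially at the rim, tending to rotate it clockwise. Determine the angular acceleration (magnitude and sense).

α ≈ 22.8 rad/s², anticlockwise

I = ½MR² = (1/2)(7.85)(0.128)² = 0.06431 kg·m².
Taking anticlockwise as positive: τ₁ = +(16.1)(0.128) = +2.061 N·m; τ₂ = +(23.4)(0.102) = +2.387 N·m; τ₃ = −(23.3)(0.128) = −2.982 N·m.
Net torque τ = 1.465 N·m.
α = τ/I = 1.465/0.06431 = 22.78 rad/s².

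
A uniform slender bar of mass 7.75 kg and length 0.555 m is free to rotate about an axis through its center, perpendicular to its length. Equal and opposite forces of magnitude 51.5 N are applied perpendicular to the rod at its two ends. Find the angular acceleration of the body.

I = (1/12)ML² = (1/12)(7.75)(0.555)² = 0.1989 kg·m².
The couple gives τ = F·(L/2) + F·(L/2) = F L = (51.5)(0.555) = 28.58 N·m.
From τ = Iα: α = 28.58/0.1989 = 143.7 rad/s².

α ≈ 144 rad/s²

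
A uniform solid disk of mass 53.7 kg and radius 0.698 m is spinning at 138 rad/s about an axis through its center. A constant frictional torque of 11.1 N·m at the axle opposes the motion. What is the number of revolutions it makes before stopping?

≈ 1790 revolutions

I = ½MR² = (1/2)(53.7)(0.698)² = 13.08 kg·m².
The net torque has magnitude 11.1 N·m, opposing ω.
|α| = τ/I = 11.10/13.08 = 0.8485 rad/s² (deceleration).
ω² = ω₀² − 2|α|θ with ω = 0 ⇒ θ = ω₀²/(2|α|) = 11220 rad = 1786 rev.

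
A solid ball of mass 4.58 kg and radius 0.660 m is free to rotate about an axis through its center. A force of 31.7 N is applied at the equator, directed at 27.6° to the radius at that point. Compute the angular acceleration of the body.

α ≈ 12.1 rad/s²

I = (2/5)MR² = (2/5)(4.58)(0.660)² = 0.7980 kg·m².
Only the tangential component produces torque: τ = F R sinθ = (31.7)(0.660) sin 27.6° = 9.693 N·m.
Newton's second law for rotation, τ = Iα, gives α = τ/I = 9.693/0.7980 = 12.15 rad/s².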